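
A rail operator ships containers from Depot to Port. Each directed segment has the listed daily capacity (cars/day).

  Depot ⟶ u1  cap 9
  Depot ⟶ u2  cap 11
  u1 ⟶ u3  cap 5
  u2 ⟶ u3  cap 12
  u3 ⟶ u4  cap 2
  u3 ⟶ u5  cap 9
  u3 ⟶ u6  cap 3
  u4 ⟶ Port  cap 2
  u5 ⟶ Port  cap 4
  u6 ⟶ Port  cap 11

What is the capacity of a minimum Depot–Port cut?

Augment Depot→u1→u3→u4→Port: bottleneck 2, flow now 2.
Augment Depot→u1→u3→u5→Port: bottleneck 3, flow now 5.
Augment Depot→u2→u3→u5→Port: bottleneck 1, flow now 6.
Augment Depot→u2→u3→u6→Port: bottleneck 3, flow now 9.
No augmenting path remains; maximum flow = 9.
By max-flow min-cut, the minimum cut capacity equals the max flow.
In the residual graph, reachable from Depot: {Depot, u1, u2, u3, u5}.
Min-cut edges: u3→u4 (2), u3→u6 (3), u5→Port (4); capacity 2 + 3 + 4 = 9.

9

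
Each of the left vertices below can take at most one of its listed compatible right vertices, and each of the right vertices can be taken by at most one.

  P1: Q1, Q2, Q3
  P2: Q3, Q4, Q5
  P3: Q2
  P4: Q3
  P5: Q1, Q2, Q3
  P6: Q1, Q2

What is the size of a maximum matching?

Unit-capacity flow: source→left, listed edges, right→sink; max matching = max flow.
Augmenting path P1→Q1 (+1); matched 1.
Augmenting path P2→Q3 (+1); matched 2.
Augmenting path P3→Q2 (+1); matched 3.
Augmenting path P4→Q3→P2→Q4 (+1); matched 4.
No augmenting path remains; maximum matching = 4.
König certificate: {P2, Q1, Q2, Q3} is a vertex cover of size 4 (every listed pair touches it), so no matching can be larger.

4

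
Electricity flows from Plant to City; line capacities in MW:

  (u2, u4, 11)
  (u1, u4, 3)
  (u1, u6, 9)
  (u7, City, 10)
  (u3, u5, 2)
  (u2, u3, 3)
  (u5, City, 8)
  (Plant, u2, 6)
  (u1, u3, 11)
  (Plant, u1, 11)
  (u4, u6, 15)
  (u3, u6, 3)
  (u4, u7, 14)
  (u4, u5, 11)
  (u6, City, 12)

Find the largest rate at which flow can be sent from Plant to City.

17

Augment Plant→u1→u6→City: bottleneck 9, flow now 9.
Augment Plant→u1→u3→u5→City: bottleneck 2, flow now 11.
Augment Plant→u2→u3→u6→City: bottleneck 3, flow now 14.
Augment Plant→u2→u4→u5→City: bottleneck 3, flow now 17.
No augmenting path remains; maximum flow = 17.
In the residual graph, reachable from Plant: {Plant}.
Min-cut edges: Plant→u1 (11), Plant→u2 (6); capacity 11 + 6 = 17.
This cut is saturated, so no flow can exceed 17.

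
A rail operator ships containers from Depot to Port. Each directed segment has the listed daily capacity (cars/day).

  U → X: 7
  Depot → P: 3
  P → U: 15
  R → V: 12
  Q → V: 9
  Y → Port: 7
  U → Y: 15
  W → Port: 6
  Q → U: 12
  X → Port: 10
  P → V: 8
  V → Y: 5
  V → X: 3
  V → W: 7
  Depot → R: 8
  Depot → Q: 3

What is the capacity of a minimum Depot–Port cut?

14

Augment Depot→P→U→X→Port: bottleneck 3, flow now 3.
Augment Depot→Q→U→X→Port: bottleneck 3, flow now 6.
Augment Depot→R→V→W→Port: bottleneck 6, flow now 12.
Augment Depot→R→V→X→Port: bottleneck 2, flow now 14.
No augmenting path remains; maximum flow = 14.
By max-flow min-cut, the minimum cut capacity equals the max flow.
In the residual graph, reachable from Depot: {Depot}.
Min-cut edges: Depot→P (3), Depot→Q (3), Depot→R (8); capacity 3 + 3 + 8 = 14.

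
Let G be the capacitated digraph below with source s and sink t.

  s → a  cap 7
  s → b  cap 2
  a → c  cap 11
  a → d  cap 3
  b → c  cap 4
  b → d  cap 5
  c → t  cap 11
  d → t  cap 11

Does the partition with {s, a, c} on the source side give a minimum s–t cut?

Given cut capacity: 2 + 3 + 11 = 16.
Augment s→a→c→t: bottleneck 7, flow now 7.
Augment s→b→c→t: bottleneck 2, flow now 9.
No augmenting path remains; maximum flow = 9.
In the residual graph, reachable from s: {s}.
Min-cut edges: s→a (7), s→b (2); capacity 7 + 2 = 9.
Cut capacity 16 exceeds the max flow 9, so it is not minimum.

No — its capacity is 16, but the minimum cut has capacity 9.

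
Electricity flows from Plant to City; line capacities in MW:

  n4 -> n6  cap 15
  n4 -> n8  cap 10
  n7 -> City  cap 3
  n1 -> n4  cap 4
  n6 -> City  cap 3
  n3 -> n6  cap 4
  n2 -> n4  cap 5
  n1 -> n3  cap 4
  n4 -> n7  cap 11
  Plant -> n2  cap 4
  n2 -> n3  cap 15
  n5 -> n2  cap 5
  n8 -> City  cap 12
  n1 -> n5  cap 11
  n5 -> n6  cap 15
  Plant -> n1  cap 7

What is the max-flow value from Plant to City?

Augment Plant→n1→n3→n6→City: bottleneck 3, flow now 3.
Augment Plant→n1→n4→n7→City: bottleneck 3, flow now 6.
Augment Plant→n1→n4→n8→City: bottleneck 1, flow now 7.
Augment Plant→n2→n4→n8→City: bottleneck 4, flow now 11.
No augmenting path remains; maximum flow = 11.
In the residual graph, reachable from Plant: {Plant}.
Min-cut edges: Plant→n1 (7), Plant→n2 (4); capacity 7 + 4 = 11.
This cut is saturated, so no flow can exceed 11.

11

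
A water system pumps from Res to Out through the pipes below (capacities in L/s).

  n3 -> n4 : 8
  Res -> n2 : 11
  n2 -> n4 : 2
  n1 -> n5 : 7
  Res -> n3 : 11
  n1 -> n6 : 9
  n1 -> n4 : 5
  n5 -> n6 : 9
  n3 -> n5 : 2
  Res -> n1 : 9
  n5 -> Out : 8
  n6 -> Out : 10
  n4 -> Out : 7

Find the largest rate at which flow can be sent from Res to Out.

Augment Res→n1→n4→Out: bottleneck 5, flow now 5.
Augment Res→n1→n5→Out: bottleneck 4, flow now 9.
Augment Res→n2→n4→Out: bottleneck 2, flow now 11.
Augment Res→n3→n5→Out: bottleneck 2, flow now 13.
Augment Res→n3→n4→n1→n5→Out: bottleneck 2, flow now 15. (uses reverse residual edge)
Augment Res→n3→n4→n1→n6→Out: bottleneck 3, flow now 18. (uses reverse residual edge)
No augmenting path remains; maximum flow = 18.
In the residual graph, reachable from Res: {Res, n2, n3, n4}.
Min-cut edges: Res→n1 (9), n3→n5 (2), n4→Out (7); capacity 9 + 2 + 7 = 18.
This cut is saturated, so no flow can exceed 18.

18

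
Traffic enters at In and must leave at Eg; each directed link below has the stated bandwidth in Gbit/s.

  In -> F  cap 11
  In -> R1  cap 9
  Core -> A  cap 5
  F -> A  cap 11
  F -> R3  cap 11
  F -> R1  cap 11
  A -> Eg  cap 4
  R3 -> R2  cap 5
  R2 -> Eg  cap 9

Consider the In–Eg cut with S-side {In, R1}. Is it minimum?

Given cut capacity: 11 = 11.
Augment In→F→A→Eg: bottleneck 4, flow now 4.
Augment In→F→R3→R2→Eg: bottleneck 5, flow now 9.
No augmenting path remains; maximum flow = 9.
In the residual graph, reachable from In: {In, F, A, R3, R1}.
Min-cut edges: A→Eg (4), R3→R2 (5); capacity 4 + 5 = 9.
Cut capacity 11 exceeds the max flow 9, so it is not minimum.

No — its capacity is 11, but the minimum cut has capacity 9.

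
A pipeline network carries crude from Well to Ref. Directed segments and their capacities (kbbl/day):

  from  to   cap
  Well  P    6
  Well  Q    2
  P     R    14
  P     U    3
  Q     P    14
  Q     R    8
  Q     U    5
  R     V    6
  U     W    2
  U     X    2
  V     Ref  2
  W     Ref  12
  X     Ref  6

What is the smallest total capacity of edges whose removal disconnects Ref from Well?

Augment Well→P→R→V→Ref: bottleneck 2, flow now 2.
Augment Well→P→U→W→Ref: bottleneck 2, flow now 4.
Augment Well→P→U→X→Ref: bottleneck 1, flow now 5.
Augment Well→Q→U→X→Ref: bottleneck 1, flow now 6.
No augmenting path remains; maximum flow = 6.
By max-flow min-cut, the minimum cut capacity equals the max flow.
In the residual graph, reachable from Well: {Well, P, Q, R, U, V}.
Min-cut edges: U→W (2), U→X (2), V→Ref (2); capacity 2 + 2 + 2 = 6.

6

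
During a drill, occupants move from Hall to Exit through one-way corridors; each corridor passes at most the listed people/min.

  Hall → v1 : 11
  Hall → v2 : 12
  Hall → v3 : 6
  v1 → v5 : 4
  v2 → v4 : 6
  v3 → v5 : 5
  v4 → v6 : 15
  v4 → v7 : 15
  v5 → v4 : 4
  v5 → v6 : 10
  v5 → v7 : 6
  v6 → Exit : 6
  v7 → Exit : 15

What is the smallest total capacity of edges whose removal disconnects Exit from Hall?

15

Augment Hall→v1→v5→v6→Exit: bottleneck 4, flow now 4.
Augment Hall→v2→v4→v6→Exit: bottleneck 2, flow now 6.
Augment Hall→v2→v4→v7→Exit: bottleneck 4, flow now 10.
Augment Hall→v3→v5→v7→Exit: bottleneck 5, flow now 15.
No augmenting path remains; maximum flow = 15.
By max-flow min-cut, the minimum cut capacity equals the max flow.
In the residual graph, reachable from Hall: {Hall, v1, v2, v3}.
Min-cut edges: v1→v5 (4), v2→v4 (6), v3→v5 (5); capacity 4 + 6 + 5 = 15.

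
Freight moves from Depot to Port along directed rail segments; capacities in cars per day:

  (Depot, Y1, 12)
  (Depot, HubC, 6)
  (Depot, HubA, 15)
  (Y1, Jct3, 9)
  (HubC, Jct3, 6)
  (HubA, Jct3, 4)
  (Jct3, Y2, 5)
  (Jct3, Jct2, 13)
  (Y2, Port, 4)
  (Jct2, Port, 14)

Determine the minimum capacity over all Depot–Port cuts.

17

Augment Depot→Y1→Jct3→Y2→Port: bottleneck 4, flow now 4.
Augment Depot→Y1→Jct3→Jct2→Port: bottleneck 5, flow now 9.
Augment Depot→HubC→Jct3→Jct2→Port: bottleneck 6, flow now 15.
Augment Depot→HubA→Jct3→Jct2→Port: bottleneck 2, flow now 17.
No augmenting path remains; maximum flow = 17.
By max-flow min-cut, the minimum cut capacity equals the max flow.
In the residual graph, reachable from Depot: {Depot, Y1, HubC, HubA, Jct3, Y2}.
Min-cut edges: Jct3→Jct2 (13), Y2→Port (4); capacity 13 + 4 = 17.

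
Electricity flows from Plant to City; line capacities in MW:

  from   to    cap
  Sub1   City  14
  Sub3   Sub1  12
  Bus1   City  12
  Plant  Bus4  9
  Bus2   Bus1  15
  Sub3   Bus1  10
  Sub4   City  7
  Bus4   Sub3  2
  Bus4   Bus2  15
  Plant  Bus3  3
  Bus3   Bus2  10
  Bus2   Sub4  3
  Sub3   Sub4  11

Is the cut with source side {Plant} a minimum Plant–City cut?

Yes — it is a minimum cut (capacity 12).

Given cut capacity: 3 + 9 = 12.
Augment Plant→Bus3→Bus2→Sub4→City: bottleneck 3, flow now 3.
Augment Plant→Bus4→Sub3→Sub4→City: bottleneck 2, flow now 5.
Augment Plant→Bus4→Bus2→Bus1→City: bottleneck 7, flow now 12.
No augmenting path remains; maximum flow = 12.
Cut capacity 12 equals the max flow, so it is a minimum cut.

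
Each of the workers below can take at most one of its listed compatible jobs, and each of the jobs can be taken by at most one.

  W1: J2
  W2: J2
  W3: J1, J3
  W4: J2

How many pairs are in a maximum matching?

2

Unit-capacity flow: source→left, listed edges, right→sink; max matching = max flow.
Augmenting path W1→J2 (+1); matched 1.
Augmenting path W3→J1 (+1); matched 2.
No augmenting path remains; maximum matching = 2.
König certificate: {W3, J2} is a vertex cover of size 2 (every listed pair touches it), so no matching can be larger.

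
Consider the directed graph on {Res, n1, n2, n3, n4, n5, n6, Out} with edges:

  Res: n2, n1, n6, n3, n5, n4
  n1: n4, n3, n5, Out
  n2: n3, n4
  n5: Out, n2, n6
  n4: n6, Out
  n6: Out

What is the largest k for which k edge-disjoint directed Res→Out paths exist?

4

Assign every edge capacity 1; by Menger, the answer equals the max flow.
Path Res→n1→Out (+1); total 1.
Path Res→n4→Out (+1); total 2.
Path Res→n5→Out (+1); total 3.
Path Res→n6→Out (+1); total 4.
No residual Res→Out path; max flow = 4.
Certifying cut of size 4: {Res→n1, Res→n5, n4→Out, n6→Out}.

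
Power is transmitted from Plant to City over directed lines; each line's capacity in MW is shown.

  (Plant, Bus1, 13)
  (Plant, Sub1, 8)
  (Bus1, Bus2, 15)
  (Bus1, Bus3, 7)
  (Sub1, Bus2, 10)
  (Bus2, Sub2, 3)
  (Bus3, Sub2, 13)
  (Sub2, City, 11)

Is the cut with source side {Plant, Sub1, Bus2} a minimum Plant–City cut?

No — its capacity is 16, but the minimum cut has capacity 10.

Given cut capacity: 13 + 3 = 16.
Augment Plant→Bus1→Bus2→Sub2→City: bottleneck 3, flow now 3.
Augment Plant→Bus1→Bus3→Sub2→City: bottleneck 7, flow now 10.
No augmenting path remains; maximum flow = 10.
In the residual graph, reachable from Plant: {Plant, Bus1, Sub1, Bus2}.
Min-cut edges: Bus1→Bus3 (7), Bus2→Sub2 (3); capacity 7 + 3 = 10.
Cut capacity 16 exceeds the max flow 10, so it is not minimum.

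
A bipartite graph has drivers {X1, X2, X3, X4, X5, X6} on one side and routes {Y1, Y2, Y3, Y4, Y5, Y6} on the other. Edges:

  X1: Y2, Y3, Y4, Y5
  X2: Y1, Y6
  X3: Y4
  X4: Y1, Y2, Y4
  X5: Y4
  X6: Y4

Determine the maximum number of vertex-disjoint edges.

Unit-capacity flow: source→left, listed edges, right→sink; max matching = max flow.
Augmenting path X1→Y2 (+1); matched 1.
Augmenting path X2→Y1 (+1); matched 2.
Augmenting path X3→Y4 (+1); matched 3.
Augmenting path X4→Y1→X2→Y6 (+1); matched 4.
No augmenting path remains; maximum matching = 4.
König certificate: {X1, X2, X4, Y4} is a vertex cover of size 4 (every listed pair touches it), so no matching can be larger.

4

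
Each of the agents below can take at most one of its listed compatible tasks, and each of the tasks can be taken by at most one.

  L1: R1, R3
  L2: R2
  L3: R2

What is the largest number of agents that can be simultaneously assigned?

2

Unit-capacity flow: source→left, listed edges, right→sink; max matching = max flow.
Augmenting path L1→R1 (+1); matched 1.
Augmenting path L2→R2 (+1); matched 2.
No augmenting path remains; maximum matching = 2.
König certificate: {L1, R2} is a vertex cover of size 2 (every listed pair touches it), so no matching can be larger.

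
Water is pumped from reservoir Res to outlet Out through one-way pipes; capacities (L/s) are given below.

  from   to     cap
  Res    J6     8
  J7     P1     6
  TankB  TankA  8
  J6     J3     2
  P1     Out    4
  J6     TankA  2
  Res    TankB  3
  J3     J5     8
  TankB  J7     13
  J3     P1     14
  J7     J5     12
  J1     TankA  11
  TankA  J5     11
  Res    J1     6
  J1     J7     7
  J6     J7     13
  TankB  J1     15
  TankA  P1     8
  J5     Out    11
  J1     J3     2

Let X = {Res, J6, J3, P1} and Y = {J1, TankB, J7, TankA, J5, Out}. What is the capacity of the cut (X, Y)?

36

Edges leaving {Res, J6, J3, P1}: Res→J1 (6), Res→TankB (3), J6→J7 (13), J6→TankA (2), J3→J5 (8), P1→Out (4).
Cut capacity = 6 + 3 + 13 + 2 + 8 + 4 = 36.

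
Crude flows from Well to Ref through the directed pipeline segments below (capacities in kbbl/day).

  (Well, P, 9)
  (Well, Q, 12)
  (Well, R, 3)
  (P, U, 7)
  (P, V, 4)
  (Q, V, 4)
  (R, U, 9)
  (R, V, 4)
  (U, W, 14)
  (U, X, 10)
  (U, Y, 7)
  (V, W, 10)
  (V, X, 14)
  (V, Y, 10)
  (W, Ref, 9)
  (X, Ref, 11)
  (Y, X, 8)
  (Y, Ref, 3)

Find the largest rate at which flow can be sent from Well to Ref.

Augment Well→P→U→W→Ref: bottleneck 7, flow now 7.
Augment Well→P→V→W→Ref: bottleneck 2, flow now 9.
Augment Well→Q→V→X→Ref: bottleneck 4, flow now 13.
Augment Well→R→U→X→Ref: bottleneck 3, flow now 16.
No augmenting path remains; maximum flow = 16.
In the residual graph, reachable from Well: {Well, Q}.
Min-cut edges: Well→P (9), Well→R (3), Q→V (4); capacity 9 + 3 + 4 = 16.
This cut is saturated, so no flow can exceed 16.

16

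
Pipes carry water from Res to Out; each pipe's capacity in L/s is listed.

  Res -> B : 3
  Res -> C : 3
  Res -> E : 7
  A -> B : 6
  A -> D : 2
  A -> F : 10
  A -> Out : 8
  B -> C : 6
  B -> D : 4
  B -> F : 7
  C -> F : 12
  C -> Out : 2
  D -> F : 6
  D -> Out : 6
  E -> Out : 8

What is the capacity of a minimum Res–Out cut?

Augment Res→C→Out: bottleneck 2, flow now 2.
Augment Res→E→Out: bottleneck 7, flow now 9.
Augment Res→B→D→Out: bottleneck 3, flow now 12.
No augmenting path remains; maximum flow = 12.
By max-flow min-cut, the minimum cut capacity equals the max flow.
In the residual graph, reachable from Res: {Res, C, F}.
Min-cut edges: Res→B (3), Res→E (7), C→Out (2); capacity 3 + 7 + 2 = 12.

12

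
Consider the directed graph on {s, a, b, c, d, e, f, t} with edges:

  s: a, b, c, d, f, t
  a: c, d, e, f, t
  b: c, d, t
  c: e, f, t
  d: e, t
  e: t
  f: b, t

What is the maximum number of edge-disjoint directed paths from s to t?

Assign every edge capacity 1; by Menger, the answer equals the max flow.
Path s→t (+1); total 1.
Path s→a→t (+1); total 2.
Path s→b→t (+1); total 3.
Path s→c→t (+1); total 4.
Path s→d→t (+1); total 5.
Path s→f→t (+1); total 6.
No residual s→t path; max flow = 6.
Certifying cut of size 6: {s→a, s→b, s→c, s→d, s→f, s→t}.

6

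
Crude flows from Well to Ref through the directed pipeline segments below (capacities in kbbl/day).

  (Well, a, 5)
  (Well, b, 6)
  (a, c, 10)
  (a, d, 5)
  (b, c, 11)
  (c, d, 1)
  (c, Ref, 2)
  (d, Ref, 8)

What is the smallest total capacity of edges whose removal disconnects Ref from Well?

8

Augment Well→a→c→Ref: bottleneck 2, flow now 2.
Augment Well→a→d→Ref: bottleneck 3, flow now 5.
Augment Well→b→c→d→Ref: bottleneck 1, flow now 6.
Augment Well→b→c→a→d→Ref: bottleneck 2, flow now 8. (uses reverse residual edge)
No augmenting path remains; maximum flow = 8.
By max-flow min-cut, the minimum cut capacity equals the max flow.
In the residual graph, reachable from Well: {Well, b, c}.
Min-cut edges: Well→a (5), c→d (1), c→Ref (2); capacity 5 + 1 + 2 = 8.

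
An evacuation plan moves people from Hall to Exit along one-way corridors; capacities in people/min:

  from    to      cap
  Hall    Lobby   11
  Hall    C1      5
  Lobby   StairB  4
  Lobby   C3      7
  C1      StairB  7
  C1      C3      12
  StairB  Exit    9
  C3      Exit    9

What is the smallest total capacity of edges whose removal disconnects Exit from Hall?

16

Augment Hall→Lobby→StairB→Exit: bottleneck 4, flow now 4.
Augment Hall→Lobby→C3→Exit: bottleneck 7, flow now 11.
Augment Hall→C1→StairB→Exit: bottleneck 5, flow now 16.
No augmenting path remains; maximum flow = 16.
By max-flow min-cut, the minimum cut capacity equals the max flow.
In the residual graph, reachable from Hall: {Hall}.
Min-cut edges: Hall→Lobby (11), Hall→C1 (5); capacity 11 + 5 = 16.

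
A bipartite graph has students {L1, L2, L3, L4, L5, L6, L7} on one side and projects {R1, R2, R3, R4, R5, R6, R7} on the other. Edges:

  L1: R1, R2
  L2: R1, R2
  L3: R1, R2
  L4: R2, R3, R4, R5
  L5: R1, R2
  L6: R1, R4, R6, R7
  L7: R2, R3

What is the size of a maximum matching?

Unit-capacity flow: source→left, listed edges, right→sink; max matching = max flow.
Augmenting path L1→R1 (+1); matched 1.
Augmenting path L2→R2 (+1); matched 2.
Augmenting path L4→R3 (+1); matched 3.
Augmenting path L6→R4 (+1); matched 4.
Augmenting path L7→R3→L4→R5 (+1); matched 5.
No augmenting path remains; maximum matching = 5.
König certificate: {L4, L6, L7, R1, R2} is a vertex cover of size 5 (every listed pair touches it), so no matching can be larger.

5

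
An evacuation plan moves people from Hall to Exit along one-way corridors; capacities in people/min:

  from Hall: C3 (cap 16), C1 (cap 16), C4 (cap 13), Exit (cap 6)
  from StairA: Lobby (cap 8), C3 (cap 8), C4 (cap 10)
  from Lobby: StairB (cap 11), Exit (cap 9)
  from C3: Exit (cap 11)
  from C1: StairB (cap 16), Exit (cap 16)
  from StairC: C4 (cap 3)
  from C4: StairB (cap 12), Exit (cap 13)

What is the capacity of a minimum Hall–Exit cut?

46

Augment Hall→Exit: bottleneck 6, flow now 6.
Augment Hall→C3→Exit: bottleneck 11, flow now 17.
Augment Hall→C1→Exit: bottleneck 16, flow now 33.
Augment Hall→C4→Exit: bottleneck 13, flow now 46.
No augmenting path remains; maximum flow = 46.
By max-flow min-cut, the minimum cut capacity equals the max flow.
In the residual graph, reachable from Hall: {Hall, C3}.
Min-cut edges: Hall→C1 (16), Hall→C4 (13), Hall→Exit (6), C3→Exit (11); capacity 16 + 13 + 6 + 11 = 46.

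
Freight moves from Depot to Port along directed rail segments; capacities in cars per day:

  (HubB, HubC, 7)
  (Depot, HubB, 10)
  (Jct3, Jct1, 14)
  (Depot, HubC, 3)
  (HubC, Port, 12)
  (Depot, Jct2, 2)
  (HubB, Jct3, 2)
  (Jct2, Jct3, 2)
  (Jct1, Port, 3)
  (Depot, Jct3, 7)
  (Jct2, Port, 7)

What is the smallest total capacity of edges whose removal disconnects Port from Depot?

Augment Depot→Jct2→Port: bottleneck 2, flow now 2.
Augment Depot→HubC→Port: bottleneck 3, flow now 5.
Augment Depot→HubB→HubC→Port: bottleneck 7, flow now 12.
Augment Depot→Jct3→Jct1→Port: bottleneck 3, flow now 15.
No augmenting path remains; maximum flow = 15.
By max-flow min-cut, the minimum cut capacity equals the max flow.
In the residual graph, reachable from Depot: {Depot, HubB, Jct3, Jct1}.
Min-cut edges: Depot→Jct2 (2), Depot→HubC (3), HubB→HubC (7), Jct1→Port (3); capacity 2 + 3 + 7 + 3 = 15.

15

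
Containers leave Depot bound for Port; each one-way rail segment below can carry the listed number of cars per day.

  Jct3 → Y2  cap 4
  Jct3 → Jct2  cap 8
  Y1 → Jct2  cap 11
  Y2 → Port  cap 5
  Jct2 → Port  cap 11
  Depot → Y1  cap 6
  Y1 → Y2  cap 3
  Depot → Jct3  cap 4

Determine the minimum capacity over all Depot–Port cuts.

10

Augment Depot→Y1→Y2→Port: bottleneck 3, flow now 3.
Augment Depot→Y1→Jct2→Port: bottleneck 3, flow now 6.
Augment Depot→Jct3→Y2→Port: bottleneck 2, flow now 8.
Augment Depot→Jct3→Jct2→Port: bottleneck 2, flow now 10.
No augmenting path remains; maximum flow = 10.
By max-flow min-cut, the minimum cut capacity equals the max flow.
In the residual graph, reachable from Depot: {Depot}.
Min-cut edges: Depot→Y1 (6), Depot→Jct3 (4); capacity 6 + 4 = 10.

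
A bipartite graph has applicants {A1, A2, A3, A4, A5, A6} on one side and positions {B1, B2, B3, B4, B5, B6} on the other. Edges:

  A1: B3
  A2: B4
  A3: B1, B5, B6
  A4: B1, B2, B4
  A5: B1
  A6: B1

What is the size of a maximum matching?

5

Unit-capacity flow: source→left, listed edges, right→sink; max matching = max flow.
Augmenting path A1→B3 (+1); matched 1.
Augmenting path A2→B4 (+1); matched 2.
Augmenting path A3→B1 (+1); matched 3.
Augmenting path A4→B2 (+1); matched 4.
Augmenting path A5→B1→A3→B5 (+1); matched 5.
No augmenting path remains; maximum matching = 5.
König certificate: {A1, A2, A3, A4, B1} is a vertex cover of size 5 (every listed pair touches it), so no matching can be larger.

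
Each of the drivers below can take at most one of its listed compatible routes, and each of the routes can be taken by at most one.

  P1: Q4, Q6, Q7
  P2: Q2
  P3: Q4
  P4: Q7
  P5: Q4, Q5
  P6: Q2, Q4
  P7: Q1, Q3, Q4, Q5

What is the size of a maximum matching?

Unit-capacity flow: source→left, listed edges, right→sink; max matching = max flow.
Augmenting path P1→Q4 (+1); matched 1.
Augmenting path P2→Q2 (+1); matched 2.
Augmenting path P4→Q7 (+1); matched 3.
Augmenting path P5→Q5 (+1); matched 4.
Augmenting path P7→Q1 (+1); matched 5.
Augmenting path P3→Q4→P1→Q6 (+1); matched 6.
No augmenting path remains; maximum matching = 6.
König certificate: {P1, P4, P5, P7, Q2, Q4} is a vertex cover of size 6 (every listed pair touches it), so no matching can be larger.

6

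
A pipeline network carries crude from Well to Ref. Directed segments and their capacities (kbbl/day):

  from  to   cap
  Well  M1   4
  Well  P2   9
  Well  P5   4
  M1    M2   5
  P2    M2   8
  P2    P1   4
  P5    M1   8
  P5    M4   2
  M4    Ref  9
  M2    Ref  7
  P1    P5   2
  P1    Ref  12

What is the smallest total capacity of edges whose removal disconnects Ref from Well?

13

Augment Well→M1→M2→Ref: bottleneck 4, flow now 4.
Augment Well→P2→M2→Ref: bottleneck 3, flow now 7.
Augment Well→P2→P1→Ref: bottleneck 4, flow now 11.
Augment Well→P5→M4→Ref: bottleneck 2, flow now 13.
No augmenting path remains; maximum flow = 13.
By max-flow min-cut, the minimum cut capacity equals the max flow.
In the residual graph, reachable from Well: {Well, M1, P2, P5, M2}.
Min-cut edges: P2→P1 (4), P5→M4 (2), M2→Ref (7); capacity 4 + 2 + 7 = 13.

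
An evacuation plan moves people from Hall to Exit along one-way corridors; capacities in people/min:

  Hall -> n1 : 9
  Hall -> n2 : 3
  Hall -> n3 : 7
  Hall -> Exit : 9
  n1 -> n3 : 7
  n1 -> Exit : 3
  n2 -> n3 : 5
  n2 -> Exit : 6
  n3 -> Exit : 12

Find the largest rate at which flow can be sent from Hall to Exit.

Augment Hall→Exit: bottleneck 9, flow now 9.
Augment Hall→n1→Exit: bottleneck 3, flow now 12.
Augment Hall→n2→Exit: bottleneck 3, flow now 15.
Augment Hall→n3→Exit: bottleneck 7, flow now 22.
Augment Hall→n1→n3→Exit: bottleneck 5, flow now 27.
No augmenting path remains; maximum flow = 27.
In the residual graph, reachable from Hall: {Hall, n1, n3}.
Min-cut edges: Hall→n2 (3), Hall→Exit (9), n1→Exit (3), n3→Exit (12); capacity 3 + 9 + 3 + 12 = 27.
This cut is saturated, so no flow can exceed 27.

27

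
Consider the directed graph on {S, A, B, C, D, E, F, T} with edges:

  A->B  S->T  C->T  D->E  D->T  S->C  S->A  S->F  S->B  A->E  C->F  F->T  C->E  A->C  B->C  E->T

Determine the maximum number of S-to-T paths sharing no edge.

Assign every edge capacity 1; by Menger, the answer equals the max flow.
Path S→T (+1); total 1.
Path S→C→T (+1); total 2.
Path S→F→T (+1); total 3.
Path S→A→E→T (+1); total 4.
No residual S→T path; max flow = 4.
Certifying cut of size 4: {C→T, E→T, F→T, S→T}.

4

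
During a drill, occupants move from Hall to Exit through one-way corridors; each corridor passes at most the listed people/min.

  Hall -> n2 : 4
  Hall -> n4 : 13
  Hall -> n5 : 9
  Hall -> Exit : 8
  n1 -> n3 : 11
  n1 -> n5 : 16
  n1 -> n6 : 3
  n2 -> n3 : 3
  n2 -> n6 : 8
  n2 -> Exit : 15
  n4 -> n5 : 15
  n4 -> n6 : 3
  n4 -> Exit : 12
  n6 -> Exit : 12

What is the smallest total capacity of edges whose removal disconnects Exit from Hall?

25

Augment Hall→Exit: bottleneck 8, flow now 8.
Augment Hall→n2→Exit: bottleneck 4, flow now 12.
Augment Hall→n4→Exit: bottleneck 12, flow now 24.
Augment Hall→n4→n6→Exit: bottleneck 1, flow now 25.
No augmenting path remains; maximum flow = 25.
By max-flow min-cut, the minimum cut capacity equals the max flow.
In the residual graph, reachable from Hall: {Hall, n5}.
Min-cut edges: Hall→n2 (4), Hall→n4 (13), Hall→Exit (8); capacity 4 + 13 + 8 = 25.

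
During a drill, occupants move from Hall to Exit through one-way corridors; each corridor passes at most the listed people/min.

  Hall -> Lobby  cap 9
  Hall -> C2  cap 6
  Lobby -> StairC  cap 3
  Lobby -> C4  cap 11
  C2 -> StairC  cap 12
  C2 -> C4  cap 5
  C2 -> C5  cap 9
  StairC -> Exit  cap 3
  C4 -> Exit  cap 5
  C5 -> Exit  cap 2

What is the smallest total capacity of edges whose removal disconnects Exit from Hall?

Augment Hall→Lobby→StairC→Exit: bottleneck 3, flow now 3.
Augment Hall→Lobby→C4→Exit: bottleneck 5, flow now 8.
Augment Hall→C2→C5→Exit: bottleneck 2, flow now 10.
No augmenting path remains; maximum flow = 10.
By max-flow min-cut, the minimum cut capacity equals the max flow.
In the residual graph, reachable from Hall: {Hall, Lobby, C2, StairC, C4, C5}.
Min-cut edges: StairC→Exit (3), C4→Exit (5), C5→Exit (2); capacity 3 + 5 + 2 = 10.

10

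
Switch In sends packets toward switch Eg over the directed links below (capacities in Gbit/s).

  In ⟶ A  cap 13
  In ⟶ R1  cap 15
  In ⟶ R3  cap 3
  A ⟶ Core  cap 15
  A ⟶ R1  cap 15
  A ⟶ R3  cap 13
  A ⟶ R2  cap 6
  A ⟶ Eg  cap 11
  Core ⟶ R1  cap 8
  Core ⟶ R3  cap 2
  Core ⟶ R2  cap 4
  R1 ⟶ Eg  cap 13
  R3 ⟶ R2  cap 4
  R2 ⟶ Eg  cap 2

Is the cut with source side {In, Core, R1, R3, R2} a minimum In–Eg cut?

No — its capacity is 28, but the minimum cut has capacity 26.

Given cut capacity: 13 + 13 + 2 = 28.
Augment In→A→Eg: bottleneck 11, flow now 11.
Augment In→R1→Eg: bottleneck 13, flow now 24.
Augment In→A→R2→Eg: bottleneck 2, flow now 26.
No augmenting path remains; maximum flow = 26.
In the residual graph, reachable from In: {In, A, Core, R1, R3, R2}.
Min-cut edges: A→Eg (11), R1→Eg (13), R2→Eg (2); capacity 11 + 13 + 2 = 26.
Cut capacity 28 exceeds the max flow 26, so it is not minimum.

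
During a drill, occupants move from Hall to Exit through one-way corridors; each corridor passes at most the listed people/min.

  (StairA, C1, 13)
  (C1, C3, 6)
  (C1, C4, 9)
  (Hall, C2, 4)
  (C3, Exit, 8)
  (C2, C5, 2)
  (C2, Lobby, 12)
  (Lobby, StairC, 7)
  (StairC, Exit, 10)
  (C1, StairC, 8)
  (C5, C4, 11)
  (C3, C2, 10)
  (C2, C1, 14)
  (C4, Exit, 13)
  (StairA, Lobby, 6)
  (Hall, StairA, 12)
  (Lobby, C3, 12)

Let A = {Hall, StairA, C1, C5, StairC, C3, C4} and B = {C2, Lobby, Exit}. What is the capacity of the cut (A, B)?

Edges leaving {Hall, StairA, C1, C5, StairC, C3, C4}: Hall→C2 (4), StairA→Lobby (6), StairC→Exit (10), C3→C2 (10), C3→Exit (8), C4→Exit (13).
Cut capacity = 4 + 6 + 10 + 10 + 8 + 13 = 51.

51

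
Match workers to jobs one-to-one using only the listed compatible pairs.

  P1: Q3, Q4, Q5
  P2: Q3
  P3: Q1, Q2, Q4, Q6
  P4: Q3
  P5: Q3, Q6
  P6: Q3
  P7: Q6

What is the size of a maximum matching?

Unit-capacity flow: source→left, listed edges, right→sink; max matching = max flow.
Augmenting path P1→Q3 (+1); matched 1.
Augmenting path P3→Q1 (+1); matched 2.
Augmenting path P5→Q6 (+1); matched 3.
Augmenting path P2→Q3→P1→Q4 (+1); matched 4.
No augmenting path remains; maximum matching = 4.
König certificate: {P1, P3, Q3, Q6} is a vertex cover of size 4 (every listed pair touches it), so no matching can be larger.

4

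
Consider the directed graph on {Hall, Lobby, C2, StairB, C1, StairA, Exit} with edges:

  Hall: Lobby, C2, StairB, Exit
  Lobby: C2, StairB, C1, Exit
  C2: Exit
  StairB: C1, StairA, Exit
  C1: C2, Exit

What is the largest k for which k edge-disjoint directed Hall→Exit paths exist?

4

Assign every edge capacity 1; by Menger, the answer equals the max flow.
Path Hall→Exit (+1); total 1.
Path Hall→Lobby→Exit (+1); total 2.
Path Hall→C2→Exit (+1); total 3.
Path Hall→StairB→Exit (+1); total 4.
No residual Hall→Exit path; max flow = 4.
Certifying cut of size 4: {Hall→C2, Hall→Exit, Hall→Lobby, Hall→StairB}.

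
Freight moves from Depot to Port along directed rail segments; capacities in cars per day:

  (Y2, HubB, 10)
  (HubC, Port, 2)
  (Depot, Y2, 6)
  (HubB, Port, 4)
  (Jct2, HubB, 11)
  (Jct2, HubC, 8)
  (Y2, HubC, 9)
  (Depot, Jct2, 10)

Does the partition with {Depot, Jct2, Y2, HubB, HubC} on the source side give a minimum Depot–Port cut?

Given cut capacity: 4 + 2 = 6.
Augment Depot→Jct2→HubB→Port: bottleneck 4, flow now 4.
Augment Depot→Jct2→HubC→Port: bottleneck 2, flow now 6.
No augmenting path remains; maximum flow = 6.
Cut capacity 6 equals the max flow, so it is a minimum cut.

Yes — it is a minimum cut (capacity 6).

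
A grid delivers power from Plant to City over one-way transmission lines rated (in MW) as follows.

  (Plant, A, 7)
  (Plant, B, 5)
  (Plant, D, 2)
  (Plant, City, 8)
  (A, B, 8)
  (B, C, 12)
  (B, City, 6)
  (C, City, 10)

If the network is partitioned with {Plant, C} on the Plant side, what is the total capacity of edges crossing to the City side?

32

Edges leaving {Plant, C}: Plant→A (7), Plant→B (5), Plant→D (2), Plant→City (8), C→City (10).
Cut capacity = 7 + 5 + 2 + 8 + 10 = 32.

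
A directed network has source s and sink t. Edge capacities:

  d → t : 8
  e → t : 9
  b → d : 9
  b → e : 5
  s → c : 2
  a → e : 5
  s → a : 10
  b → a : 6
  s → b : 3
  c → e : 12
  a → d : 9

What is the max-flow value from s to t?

15

Augment s→a→d→t: bottleneck 8, flow now 8.
Augment s→a→e→t: bottleneck 2, flow now 10.
Augment s→b→e→t: bottleneck 3, flow now 13.
Augment s→c→e→t: bottleneck 2, flow now 15.
No augmenting path remains; maximum flow = 15.
In the residual graph, reachable from s: {s}.
Min-cut edges: s→a (10), s→b (3), s→c (2); capacity 10 + 3 + 2 = 15.
This cut is saturated, so no flow can exceed 15.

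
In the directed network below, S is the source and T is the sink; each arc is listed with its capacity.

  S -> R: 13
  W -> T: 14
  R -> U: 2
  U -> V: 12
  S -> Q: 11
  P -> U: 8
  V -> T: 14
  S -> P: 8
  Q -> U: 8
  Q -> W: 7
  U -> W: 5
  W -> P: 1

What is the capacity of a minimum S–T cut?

21

Augment S→Q→W→T: bottleneck 7, flow now 7.
Augment S→P→U→V→T: bottleneck 8, flow now 15.
Augment S→Q→U→V→T: bottleneck 4, flow now 19.
Augment S→R→U→W→T: bottleneck 2, flow now 21.
No augmenting path remains; maximum flow = 21.
By max-flow min-cut, the minimum cut capacity equals the max flow.
In the residual graph, reachable from S: {S, R}.
Min-cut edges: S→P (8), S→Q (11), R→U (2); capacity 8 + 11 + 2 = 21.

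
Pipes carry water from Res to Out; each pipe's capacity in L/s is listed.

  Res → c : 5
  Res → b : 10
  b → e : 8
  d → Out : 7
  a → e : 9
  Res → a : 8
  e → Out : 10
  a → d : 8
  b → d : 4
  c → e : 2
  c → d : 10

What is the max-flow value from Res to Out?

Augment Res→a→d→Out: bottleneck 7, flow now 7.
Augment Res→a→e→Out: bottleneck 1, flow now 8.
Augment Res→b→e→Out: bottleneck 8, flow now 16.
Augment Res→c→e→Out: bottleneck 1, flow now 17.
No augmenting path remains; maximum flow = 17.
In the residual graph, reachable from Res: {Res, a, b, c, d, e}.
Min-cut edges: d→Out (7), e→Out (10); capacity 7 + 10 = 17.
This cut is saturated, so no flow can exceed 17.

17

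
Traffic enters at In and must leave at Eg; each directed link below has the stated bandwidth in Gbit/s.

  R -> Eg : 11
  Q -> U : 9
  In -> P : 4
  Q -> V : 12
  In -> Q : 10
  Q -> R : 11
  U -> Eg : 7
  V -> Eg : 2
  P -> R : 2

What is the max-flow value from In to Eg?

12

Augment In→P→R→Eg: bottleneck 2, flow now 2.
Augment In→Q→R→Eg: bottleneck 9, flow now 11.
Augment In→Q→U→Eg: bottleneck 1, flow now 12.
No augmenting path remains; maximum flow = 12.
In the residual graph, reachable from In: {In, P}.
Min-cut edges: In→Q (10), P→R (2); capacity 10 + 2 = 12.
This cut is saturated, so no flow can exceed 12.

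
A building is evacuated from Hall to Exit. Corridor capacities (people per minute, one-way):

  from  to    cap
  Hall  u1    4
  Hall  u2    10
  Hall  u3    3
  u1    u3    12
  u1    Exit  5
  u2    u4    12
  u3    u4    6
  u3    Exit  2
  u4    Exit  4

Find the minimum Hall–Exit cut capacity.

Augment Hall→u1→Exit: bottleneck 4, flow now 4.
Augment Hall→u3→Exit: bottleneck 2, flow now 6.
Augment Hall→u2→u4→Exit: bottleneck 4, flow now 10.
No augmenting path remains; maximum flow = 10.
By max-flow min-cut, the minimum cut capacity equals the max flow.
In the residual graph, reachable from Hall: {Hall, u2, u3, u4}.
Min-cut edges: Hall→u1 (4), u3→Exit (2), u4→Exit (4); capacity 4 + 2 + 4 = 10.

10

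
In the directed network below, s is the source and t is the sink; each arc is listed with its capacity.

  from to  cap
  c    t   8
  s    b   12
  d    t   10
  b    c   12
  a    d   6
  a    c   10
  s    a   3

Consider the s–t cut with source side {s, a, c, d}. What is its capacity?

30

Edges leaving {s, a, c, d}: s→b (12), c→t (8), d→t (10).
Cut capacity = 12 + 8 + 10 = 30.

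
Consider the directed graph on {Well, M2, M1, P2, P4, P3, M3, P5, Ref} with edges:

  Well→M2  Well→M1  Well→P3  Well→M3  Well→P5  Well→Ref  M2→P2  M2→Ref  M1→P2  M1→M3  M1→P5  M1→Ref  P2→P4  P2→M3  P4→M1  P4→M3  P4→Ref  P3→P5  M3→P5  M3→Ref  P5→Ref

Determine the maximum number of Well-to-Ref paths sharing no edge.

Assign every edge capacity 1; by Menger, the answer equals the max flow.
Path Well→Ref (+1); total 1.
Path Well→M2→Ref (+1); total 2.
Path Well→M1→Ref (+1); total 3.
Path Well→M3→Ref (+1); total 4.
Path Well→P5→Ref (+1); total 5.
No residual Well→Ref path; max flow = 5.
Certifying cut of size 5: {P5→Ref, Well→M1, Well→M2, Well→M3, Well→Ref}.

5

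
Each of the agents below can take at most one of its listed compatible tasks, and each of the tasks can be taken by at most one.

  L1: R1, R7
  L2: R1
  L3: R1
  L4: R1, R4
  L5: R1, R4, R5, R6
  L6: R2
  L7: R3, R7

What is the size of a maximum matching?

Unit-capacity flow: source→left, listed edges, right→sink; max matching = max flow.
Augmenting path L1→R1 (+1); matched 1.
Augmenting path L4→R4 (+1); matched 2.
Augmenting path L5→R5 (+1); matched 3.
Augmenting path L6→R2 (+1); matched 4.
Augmenting path L7→R3 (+1); matched 5.
Augmenting path L2→R1→L1→R7 (+1); matched 6.
No augmenting path remains; maximum matching = 6.
König certificate: {L1, L4, L5, L6, L7, R1} is a vertex cover of size 6 (every listed pair touches it), so no matching can be larger.

6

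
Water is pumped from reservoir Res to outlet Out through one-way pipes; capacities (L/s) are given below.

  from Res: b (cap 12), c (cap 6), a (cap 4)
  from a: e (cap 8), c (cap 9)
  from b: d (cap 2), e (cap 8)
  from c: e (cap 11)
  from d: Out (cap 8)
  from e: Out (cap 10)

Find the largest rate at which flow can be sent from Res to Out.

12

Augment Res→a→e→Out: bottleneck 4, flow now 4.
Augment Res→b→d→Out: bottleneck 2, flow now 6.
Augment Res→b→e→Out: bottleneck 6, flow now 12.
No augmenting path remains; maximum flow = 12.
In the residual graph, reachable from Res: {Res, a, b, c, e}.
Min-cut edges: b→d (2), e→Out (10); capacity 2 + 10 = 12.
This cut is saturated, so no flow can exceed 12.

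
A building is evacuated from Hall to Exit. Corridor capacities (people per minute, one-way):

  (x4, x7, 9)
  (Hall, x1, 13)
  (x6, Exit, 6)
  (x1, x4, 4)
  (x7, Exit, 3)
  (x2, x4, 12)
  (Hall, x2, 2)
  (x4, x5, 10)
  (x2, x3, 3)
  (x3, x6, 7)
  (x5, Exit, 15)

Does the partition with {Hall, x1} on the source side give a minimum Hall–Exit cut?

Yes — it is a minimum cut (capacity 6).

Given cut capacity: 2 + 4 = 6.
Augment Hall→x1→x4→x5→Exit: bottleneck 4, flow now 4.
Augment Hall→x2→x3→x6→Exit: bottleneck 2, flow now 6.
No augmenting path remains; maximum flow = 6.
Cut capacity 6 equals the max flow, so it is a minimum cut.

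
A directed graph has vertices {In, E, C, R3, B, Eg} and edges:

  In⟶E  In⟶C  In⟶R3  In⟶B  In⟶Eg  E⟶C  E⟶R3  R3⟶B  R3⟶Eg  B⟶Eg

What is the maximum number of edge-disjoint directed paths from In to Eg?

3

Assign every edge capacity 1; by Menger, the answer equals the max flow.
Path In→Eg (+1); total 1.
Path In→R3→Eg (+1); total 2.
Path In→B→Eg (+1); total 3.
No residual In→Eg path; max flow = 3.
Certifying cut of size 3: {B→Eg, In→Eg, R3→Eg}.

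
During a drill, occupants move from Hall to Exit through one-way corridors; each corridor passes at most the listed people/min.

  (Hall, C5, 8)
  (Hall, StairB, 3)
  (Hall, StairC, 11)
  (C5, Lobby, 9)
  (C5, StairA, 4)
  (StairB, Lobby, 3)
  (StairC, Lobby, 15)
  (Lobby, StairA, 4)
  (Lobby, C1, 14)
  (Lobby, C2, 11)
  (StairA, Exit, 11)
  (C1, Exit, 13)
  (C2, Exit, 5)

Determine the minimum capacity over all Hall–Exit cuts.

22

Augment Hall→C5→StairA→Exit: bottleneck 4, flow now 4.
Augment Hall→C5→Lobby→StairA→Exit: bottleneck 4, flow now 8.
Augment Hall→StairB→Lobby→C1→Exit: bottleneck 3, flow now 11.
Augment Hall→StairC→Lobby→C1→Exit: bottleneck 10, flow now 21.
Augment Hall→StairC→Lobby→C2→Exit: bottleneck 1, flow now 22.
No augmenting path remains; maximum flow = 22.
By max-flow min-cut, the minimum cut capacity equals the max flow.
In the residual graph, reachable from Hall: {Hall}.
Min-cut edges: Hall→C5 (8), Hall→StairB (3), Hall→StairC (11); capacity 8 + 3 + 11 = 22.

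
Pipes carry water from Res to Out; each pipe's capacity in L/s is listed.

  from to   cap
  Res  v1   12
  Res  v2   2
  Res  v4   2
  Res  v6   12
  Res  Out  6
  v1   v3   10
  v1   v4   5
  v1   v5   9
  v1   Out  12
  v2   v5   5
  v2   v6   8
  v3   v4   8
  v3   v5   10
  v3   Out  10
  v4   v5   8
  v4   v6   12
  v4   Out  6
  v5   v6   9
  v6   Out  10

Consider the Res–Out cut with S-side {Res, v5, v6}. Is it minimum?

Given cut capacity: 12 + 2 + 2 + 6 + 10 = 32.
Augment Res→Out: bottleneck 6, flow now 6.
Augment Res→v1→Out: bottleneck 12, flow now 18.
Augment Res→v4→Out: bottleneck 2, flow now 20.
Augment Res→v6→Out: bottleneck 10, flow now 30.
No augmenting path remains; maximum flow = 30.
In the residual graph, reachable from Res: {Res, v2, v5, v6}.
Min-cut edges: Res→v1 (12), Res→v4 (2), Res→Out (6), v6→Out (10); capacity 12 + 2 + 6 + 10 = 30.
Cut capacity 32 exceeds the max flow 30, so it is not minimum.

No — its capacity is 32, but the minimum cut has capacity 30.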